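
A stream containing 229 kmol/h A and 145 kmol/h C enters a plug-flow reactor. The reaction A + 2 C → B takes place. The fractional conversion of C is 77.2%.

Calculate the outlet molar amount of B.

56 kmol/h

C reacted = 0.772 × 145 = 111.9 kmol/h; ν_C = −2, so ξ = 111.9/2 = 55.97 kmol/h.
Outlet amounts (n = n₀ + ν ξ):
  A: 229 − 1(55.97) = 173
  C: 145 − 2(55.97) = 33.06
  B: 0 + 1(55.97) = 55.97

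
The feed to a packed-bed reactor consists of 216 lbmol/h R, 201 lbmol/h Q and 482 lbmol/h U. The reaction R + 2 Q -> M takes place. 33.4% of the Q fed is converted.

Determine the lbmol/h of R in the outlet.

Q reacted = 0.334 × 201 = 67.13 lbmol/h; ν_Q = −2, so ξ = 67.13/2 = 33.57 lbmol/h.
Outlet amounts (n = n₀ + ν ξ):
  R: 216 − 1(33.57) = 182.4
  Q: 201 − 2(33.57) = 133.9
  M: 0 + 1(33.57) = 33.57
  U: 482 (inert)

182 lbmol/h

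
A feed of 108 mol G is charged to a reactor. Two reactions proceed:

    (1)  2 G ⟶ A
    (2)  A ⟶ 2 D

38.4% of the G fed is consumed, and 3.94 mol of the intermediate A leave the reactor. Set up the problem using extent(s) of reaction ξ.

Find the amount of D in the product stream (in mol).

33.6 mol

Conversion of G: G consumed = 2ξ₁ = 0.384 × 108 → ξ₁ = 20.74 mol.
A balance: n_A = 0 + 1ξ₁ − 1ξ₂ = 3.94 → ξ₂ = (1·20.74 − 3.94)/1 = 16.8 mol.
Outlet amounts (n = n₀ + Σ ν·ξ):
  G: 108 − 2(20.74) = 66.53
  A: 0 + 1(20.74) − 1(16.8) = 3.94
  D: 0 + 2(16.8) = 33.59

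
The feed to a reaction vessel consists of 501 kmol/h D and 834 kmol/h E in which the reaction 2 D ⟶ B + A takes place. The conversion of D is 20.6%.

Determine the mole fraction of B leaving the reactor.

0.0387

D reacted = 0.206 × 501 = 103.2 kmol/h; ν_D = −2, so ξ = 103.2/2 = 51.6 kmol/h.
Outlet amounts (n = n₀ + ν ξ):
  D: 501 − 2(51.6) = 397.8
  B: 0 + 1(51.6) = 51.6
  A: 0 + 1(51.6) = 51.6
  E: 834 (inert)
Total out = 1335 kmol/h; y_B = 51.6 / 1335 = 0.03865.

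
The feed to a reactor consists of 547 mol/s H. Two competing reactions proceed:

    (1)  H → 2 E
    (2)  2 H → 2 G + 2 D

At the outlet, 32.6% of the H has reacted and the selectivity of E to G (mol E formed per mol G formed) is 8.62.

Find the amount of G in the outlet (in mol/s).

Conversion of H: H consumed = 0.326 × 547 = 178.3 mol/s = 1ξ₁ + 2ξ₂.
Selectivity: 2ξ₁ / (2ξ₂) = 8.62 → ξ₁ = 8.62 ξ₂.
Substitute: (1·8.62 + 2) ξ₂ = 178.3 → ξ₂ = 16.79 mol/s, ξ₁ = 144.7 mol/s.
Outlet amounts (n = n₀ + Σ ν·ξ):
  H: 547 − 1(144.7) − 2(16.79) = 368.7
  E: 0 + 2(144.7) = 289.5
  G: 0 + 2(16.79) = 33.58
  D: 0 + 2(16.79) = 33.58

33.6 mol/s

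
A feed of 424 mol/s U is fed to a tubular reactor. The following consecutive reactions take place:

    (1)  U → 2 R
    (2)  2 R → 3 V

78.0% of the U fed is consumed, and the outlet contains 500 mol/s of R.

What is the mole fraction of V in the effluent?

Conversion of U: U consumed = 1ξ₁ = 0.78 × 424 → ξ₁ = 330.7 mol/s.
R balance: n_R = 0 + 2ξ₁ − 2ξ₂ = 500 → ξ₂ = (2·330.7 − 500)/2 = 80.72 mol/s.
Outlet amounts (n = n₀ + Σ ν·ξ):
  U: 424 − 1(330.7) = 93.28
  R: 0 + 2(330.7) − 2(80.72) = 500
  V: 0 + 3(80.72) = 242.2
Total out = 835.4 mol/s; y_V = 242.2 / 835.4 = 0.2899.

0.29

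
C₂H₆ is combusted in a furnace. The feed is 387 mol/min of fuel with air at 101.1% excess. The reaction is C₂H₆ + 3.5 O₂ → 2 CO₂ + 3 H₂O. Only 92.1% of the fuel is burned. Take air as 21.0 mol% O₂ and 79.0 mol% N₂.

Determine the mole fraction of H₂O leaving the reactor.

0.079

Stoichiometric O₂ = 3.5 × 387 = 1354 mol/min; O₂ fed = 1354 × 2.011 = 2724 mol/min.
N₂ fed = 2724 × 79/21 = 10250 mol/min.
Fuel reacted = 0.921 × 387 → ξ = 356.4 mol/min.
Outlet (n = n₀ + ν ξ):
  C₂H₆: 387 − 1(356.4) = 30.57
  O₂: 2724 − 3.5(356.4) = 1476
  N₂: 10250 (inert)
  CO₂: 0 + 2(356.4) = 712.9
  H₂O: 0 + 3(356.4) = 1069
Total out = 13540 mol/min; y_H₂O = 1069 / 13540 = 0.07899.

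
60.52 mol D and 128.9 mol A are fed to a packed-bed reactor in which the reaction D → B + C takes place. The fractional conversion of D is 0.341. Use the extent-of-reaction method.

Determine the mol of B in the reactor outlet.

D reacted = 0.341 × 60.52 = 20.64 mol; ν_D = −1, so ξ = 20.64/1 = 20.64 mol.
Outlet amounts (n = n₀ + ν ξ):
  D: 60.52 − 1(20.64) = 39.88
  B: 0 + 1(20.64) = 20.64
  C: 0 + 1(20.64) = 20.64
  A: 128.9 (inert)

20.6 mol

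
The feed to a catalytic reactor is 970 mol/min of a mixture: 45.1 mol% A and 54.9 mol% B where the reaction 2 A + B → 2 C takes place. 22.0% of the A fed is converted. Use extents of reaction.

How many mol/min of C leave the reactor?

96.2 mol/min

A reacted = 0.22 × 437.5 = 96.24 mol/min; ν_A = −2, so ξ = 96.24/2 = 48.12 mol/min.
Outlet amounts (n = n₀ + ν ξ):
  A: 437.5 − 2(48.12) = 341.2
  B: 532.5 − 1(48.12) = 484.4
  C: 0 + 2(48.12) = 96.24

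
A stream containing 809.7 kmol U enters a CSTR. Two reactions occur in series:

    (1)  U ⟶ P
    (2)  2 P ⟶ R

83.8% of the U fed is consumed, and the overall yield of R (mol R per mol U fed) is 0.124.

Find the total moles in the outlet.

709 kmol

Conversion of U: U consumed = 1ξ₁ = 0.838 × 809.7 → ξ₁ = 678.5 kmol.
Yield of R: 1ξ₂ / 809.7 = 0.124 → ξ₂ = 100.4 kmol.
Outlet amounts (n = n₀ + Σ ν·ξ):
  U: 809.7 − 1(678.5) = 131.2
  P: 0 + 1(678.5) − 2(100.4) = 477.7
  R: 0 + 1(100.4) = 100.4
Total out = 131.2 + 477.7 + 100.4 = 709.3 kmol.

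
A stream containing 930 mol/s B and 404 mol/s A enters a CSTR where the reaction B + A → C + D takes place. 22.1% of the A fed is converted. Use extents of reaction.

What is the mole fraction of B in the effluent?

0.63

A reacted = 0.221 × 404 = 89.28 mol/s; ν_A = −1, so ξ = 89.28/1 = 89.28 mol/s.
Outlet amounts (n = n₀ + ν ξ):
  B: 930 − 1(89.28) = 840.7
  A: 404 − 1(89.28) = 314.7
  C: 0 + 1(89.28) = 89.28
  D: 0 + 1(89.28) = 89.28
Total out = 1334 mol/s; y_B = 840.7 / 1334 = 0.6302.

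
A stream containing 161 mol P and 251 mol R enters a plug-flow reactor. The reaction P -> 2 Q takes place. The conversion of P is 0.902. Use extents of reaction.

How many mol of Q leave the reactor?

290 mol

P reacted = 0.902 × 161 = 145.2 mol; ν_P = −1, so ξ = 145.2/1 = 145.2 mol.
Outlet amounts (n = n₀ + ν ξ):
  P: 161 − 1(145.2) = 15.78
  Q: 0 + 2(145.2) = 290.4
  R: 251 (inert)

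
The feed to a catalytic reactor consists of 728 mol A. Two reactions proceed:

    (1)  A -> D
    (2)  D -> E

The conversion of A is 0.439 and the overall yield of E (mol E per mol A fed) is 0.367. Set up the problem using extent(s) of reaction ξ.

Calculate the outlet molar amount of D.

52.4 mol

Conversion of A: A consumed = 1ξ₁ = 0.439 × 728 → ξ₁ = 319.6 mol.
Yield of E: 1ξ₂ / 728 = 0.367 → ξ₂ = 267.2 mol.
Outlet amounts (n = n₀ + Σ ν·ξ):
  A: 728 − 1(319.6) = 408.4
  D: 0 + 1(319.6) − 1(267.2) = 52.42
  E: 0 + 1(267.2) = 267.2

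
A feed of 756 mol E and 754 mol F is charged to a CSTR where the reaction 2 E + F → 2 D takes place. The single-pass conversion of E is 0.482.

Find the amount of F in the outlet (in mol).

E reacted = 0.482 × 756 = 364.4 mol; ν_E = −2, so ξ = 364.4/2 = 182.2 mol.
Outlet amounts (n = n₀ + ν ξ):
  E: 756 − 2(182.2) = 391.6
  F: 754 − 1(182.2) = 571.8
  D: 0 + 2(182.2) = 364.4

572 mol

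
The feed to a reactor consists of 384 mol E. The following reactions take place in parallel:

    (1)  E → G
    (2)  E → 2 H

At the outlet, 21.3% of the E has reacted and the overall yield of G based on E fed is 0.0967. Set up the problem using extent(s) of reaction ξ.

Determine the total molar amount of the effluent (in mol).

429 mol

Yield of G: 1ξ₁ / 384 = 0.0967 → ξ₁ = 37.13 mol.
Conversion of E: 1ξ₁ + 1ξ₂ = 0.213 × 384 = 81.79 → ξ₂ = 44.66 mol.
Outlet amounts (n = n₀ + Σ ν·ξ):
  E: 384 − 1(37.13) − 1(44.66) = 302.2
  G: 0 + 1(37.13) = 37.13
  H: 0 + 2(44.66) = 89.32
Total out = 302.2 + 37.13 + 89.32 = 428.7 mol.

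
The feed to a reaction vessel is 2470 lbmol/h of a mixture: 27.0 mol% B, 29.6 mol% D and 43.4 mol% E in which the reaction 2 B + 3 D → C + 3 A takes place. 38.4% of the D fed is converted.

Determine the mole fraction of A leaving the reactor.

D reacted = 0.384 × 731.1 = 280.8 lbmol/h; ν_D = −3, so ξ = 280.8/3 = 93.58 lbmol/h.
Outlet amounts (n = n₀ + ν ξ):
  B: 666.9 − 2(93.58) = 479.7
  D: 731.1 − 3(93.58) = 450.4
  C: 0 + 1(93.58) = 93.58
  A: 0 + 3(93.58) = 280.8
  E: 1072 (inert)
Total out = 2376 lbmol/h; y_A = 280.8 / 2376 = 0.1181.

0.118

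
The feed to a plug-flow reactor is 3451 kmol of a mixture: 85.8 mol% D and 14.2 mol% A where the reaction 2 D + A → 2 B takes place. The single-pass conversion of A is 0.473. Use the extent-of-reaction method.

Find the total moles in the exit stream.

3220 kmol

A reacted = 0.473 × 490 = 231.8 kmol; ν_A = −1, so ξ = 231.8/1 = 231.8 kmol.
Outlet amounts (n = n₀ + ν ξ):
  D: 2961 − 2(231.8) = 2497
  A: 490 − 1(231.8) = 258.3
  B: 0 + 2(231.8) = 463.6
Total out = 2497 + 258.3 + 463.6 = 3219 kmol.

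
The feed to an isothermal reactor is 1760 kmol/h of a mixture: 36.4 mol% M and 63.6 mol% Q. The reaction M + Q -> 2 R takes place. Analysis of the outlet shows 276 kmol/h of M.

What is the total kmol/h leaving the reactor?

For M: n = n₀ − 1ξ → 276 = 640.6 − 1ξ, giving ξ = 364.6 kmol/h.
Outlet amounts (n = n₀ + ν ξ):
  M: 640.6 − 1(364.6) = 276
  Q: 1119 − 1(364.6) = 754.7
  R: 0 + 2(364.6) = 729.3
Total out = 276 + 754.7 + 729.3 = 1760 kmol/h.

1760 kmol/h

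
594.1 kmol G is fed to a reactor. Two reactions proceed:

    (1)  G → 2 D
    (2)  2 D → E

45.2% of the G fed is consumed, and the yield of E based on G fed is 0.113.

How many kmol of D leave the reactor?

Conversion of G: G consumed = 1ξ₁ = 0.452 × 594.1 → ξ₁ = 268.5 kmol.
Yield of E: 1ξ₂ / 594.1 = 0.113 → ξ₂ = 67.13 kmol.
Outlet amounts (n = n₀ + Σ ν·ξ):
  G: 594.1 − 1(268.5) = 325.6
  D: 0 + 2(268.5) − 2(67.13) = 402.8
  E: 0 + 1(67.13) = 67.13

403 kmol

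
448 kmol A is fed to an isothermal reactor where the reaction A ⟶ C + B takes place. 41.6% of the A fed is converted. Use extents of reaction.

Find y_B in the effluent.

0.294

A reacted = 0.416 × 448 = 186.4 kmol; ν_A = −1, so ξ = 186.4/1 = 186.4 kmol.
Outlet amounts (n = n₀ + ν ξ):
  A: 448 − 1(186.4) = 261.6
  C: 0 + 1(186.4) = 186.4
  B: 0 + 1(186.4) = 186.4
Total out = 634.4 kmol; y_B = 186.4 / 634.4 = 0.2938.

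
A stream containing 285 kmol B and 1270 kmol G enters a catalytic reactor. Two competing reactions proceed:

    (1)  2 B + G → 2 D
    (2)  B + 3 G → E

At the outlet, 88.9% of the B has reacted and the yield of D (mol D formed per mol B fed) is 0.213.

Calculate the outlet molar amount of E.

Yield of D: 2ξ₁ / 285 = 0.213 → ξ₁ = 30.35 kmol.
Conversion of B: 2ξ₁ + 1ξ₂ = 0.889 × 285 = 253.4 → ξ₂ = 192.7 kmol.
Outlet amounts (n = n₀ + Σ ν·ξ):
  B: 285 − 2(30.35) − 1(192.7) = 31.63
  G: 1270 − 1(30.35) − 3(192.7) = 661.7
  D: 0 + 2(30.35) = 60.7
  E: 0 + 1(192.7) = 192.7

193 kmol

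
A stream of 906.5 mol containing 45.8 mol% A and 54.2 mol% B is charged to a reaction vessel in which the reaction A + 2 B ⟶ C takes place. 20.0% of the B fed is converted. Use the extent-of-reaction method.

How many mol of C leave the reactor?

B reacted = 0.2 × 491.3 = 98.26 mol; ν_B = −2, so ξ = 98.26/2 = 49.13 mol.
Outlet amounts (n = n₀ + ν ξ):
  A: 415.2 − 1(49.13) = 366
  B: 491.3 − 2(49.13) = 393.1
  C: 0 + 1(49.13) = 49.13

49.1 mol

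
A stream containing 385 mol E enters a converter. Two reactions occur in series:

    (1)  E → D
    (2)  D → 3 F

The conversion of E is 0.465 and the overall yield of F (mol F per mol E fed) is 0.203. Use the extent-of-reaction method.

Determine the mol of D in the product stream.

Conversion of E: E consumed = 1ξ₁ = 0.465 × 385 → ξ₁ = 179 mol.
Yield of F: 3ξ₂ / 385 = 0.203 → ξ₂ = 26.05 mol.
Outlet amounts (n = n₀ + Σ ν·ξ):
  E: 385 − 1(179) = 206
  D: 0 + 1(179) − 1(26.05) = 153
  F: 0 + 3(26.05) = 78.16

153 mol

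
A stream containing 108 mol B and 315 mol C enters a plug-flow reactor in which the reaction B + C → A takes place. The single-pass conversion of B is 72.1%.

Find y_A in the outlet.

0.226

B reacted = 0.721 × 108 = 77.87 mol; ν_B = −1, so ξ = 77.87/1 = 77.87 mol.
Outlet amounts (n = n₀ + ν ξ):
  B: 108 − 1(77.87) = 30.13
  C: 315 − 1(77.87) = 237.1
  A: 0 + 1(77.87) = 77.87
Total out = 345.1 mol; y_A = 77.87 / 345.1 = 0.2256.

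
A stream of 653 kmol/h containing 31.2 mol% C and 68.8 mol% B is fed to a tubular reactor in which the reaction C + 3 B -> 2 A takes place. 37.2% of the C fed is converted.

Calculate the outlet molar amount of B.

222 kmol/h

C reacted = 0.372 × 203.7 = 75.79 kmol/h; ν_C = −1, so ξ = 75.79/1 = 75.79 kmol/h.
Outlet amounts (n = n₀ + ν ξ):
  C: 203.7 − 1(75.79) = 127.9
  B: 449.3 − 3(75.79) = 221.9
  A: 0 + 2(75.79) = 151.6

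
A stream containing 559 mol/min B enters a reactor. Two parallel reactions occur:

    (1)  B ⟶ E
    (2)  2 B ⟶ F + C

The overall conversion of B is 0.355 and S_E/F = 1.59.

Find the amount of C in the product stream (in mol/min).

55.3 mol/min

Conversion of B: B consumed = 0.355 × 559 = 198.4 mol/min = 1ξ₁ + 2ξ₂.
Selectivity: 1ξ₁ / (1ξ₂) = 1.59 → ξ₁ = 1.59 ξ₂.
Substitute: (1·1.59 + 2) ξ₂ = 198.4 → ξ₂ = 55.28 mol/min, ξ₁ = 87.89 mol/min.
Outlet amounts (n = n₀ + Σ ν·ξ):
  B: 559 − 1(87.89) − 2(55.28) = 360.6
  E: 0 + 1(87.89) = 87.89
  F: 0 + 1(55.28) = 55.28
  C: 0 + 1(55.28) = 55.28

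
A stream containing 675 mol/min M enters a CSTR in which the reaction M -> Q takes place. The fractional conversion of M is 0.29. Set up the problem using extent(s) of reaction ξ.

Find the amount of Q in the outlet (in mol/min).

196 mol/min

M reacted = 0.29 × 675 = 195.8 mol/min; ν_M = −1, so ξ = 195.8/1 = 195.8 mol/min.
Outlet amounts (n = n₀ + ν ξ):
  M: 675 − 1(195.8) = 479.2
  Q: 0 + 1(195.8) = 195.8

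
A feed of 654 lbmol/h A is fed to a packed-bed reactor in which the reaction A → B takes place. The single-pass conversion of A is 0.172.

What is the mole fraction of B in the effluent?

0.172

A reacted = 0.172 × 654 = 112.5 lbmol/h; ν_A = −1, so ξ = 112.5/1 = 112.5 lbmol/h.
Outlet amounts (n = n₀ + ν ξ):
  A: 654 − 1(112.5) = 541.5
  B: 0 + 1(112.5) = 112.5
Total out = 654 lbmol/h; y_B = 112.5 / 654 = 0.172.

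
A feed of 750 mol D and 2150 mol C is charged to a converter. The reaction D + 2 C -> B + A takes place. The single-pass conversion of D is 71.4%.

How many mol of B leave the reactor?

D reacted = 0.714 × 750 = 535.5 mol; ν_D = −1, so ξ = 535.5/1 = 535.5 mol.
Outlet amounts (n = n₀ + ν ξ):
  D: 750 − 1(535.5) = 214.5
  C: 2150 − 2(535.5) = 1079
  B: 0 + 1(535.5) = 535.5
  A: 0 + 1(535.5) = 535.5

536 mol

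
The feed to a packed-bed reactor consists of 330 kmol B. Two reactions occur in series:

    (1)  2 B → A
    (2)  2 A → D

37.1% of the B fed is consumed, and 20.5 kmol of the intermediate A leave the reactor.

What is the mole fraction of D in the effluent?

Conversion of B: B consumed = 2ξ₁ = 0.371 × 330 → ξ₁ = 61.21 kmol.
A balance: n_A = 0 + 1ξ₁ − 2ξ₂ = 20.5 → ξ₂ = (1·61.21 − 20.5)/2 = 20.36 kmol.
Outlet amounts (n = n₀ + Σ ν·ξ):
  B: 330 − 2(61.21) = 207.6
  A: 0 + 1(61.21) − 2(20.36) = 20.5
  D: 0 + 1(20.36) = 20.36
Total out = 248.4 kmol; y_D = 20.36 / 248.4 = 0.08195.

0.0819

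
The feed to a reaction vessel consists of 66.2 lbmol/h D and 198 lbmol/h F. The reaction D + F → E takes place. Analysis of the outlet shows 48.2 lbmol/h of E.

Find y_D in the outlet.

For E: n = n₀ + 1ξ → 48.2 = 0 + 1ξ, giving ξ = 48.2 lbmol/h.
Outlet amounts (n = n₀ + ν ξ):
  D: 66.2 − 1(48.2) = 18
  F: 198 − 1(48.2) = 149.8
  E: 0 + 1(48.2) = 48.2
Total out = 216 lbmol/h; y_D = 18 / 216 = 0.08333.

0.0833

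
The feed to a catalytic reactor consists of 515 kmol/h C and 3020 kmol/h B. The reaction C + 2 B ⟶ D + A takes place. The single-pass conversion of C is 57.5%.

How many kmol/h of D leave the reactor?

C reacted = 0.575 × 515 = 296.1 kmol/h; ν_C = −1, so ξ = 296.1/1 = 296.1 kmol/h.
Outlet amounts (n = n₀ + ν ξ):
  C: 515 − 1(296.1) = 218.9
  B: 3020 − 2(296.1) = 2428
  D: 0 + 1(296.1) = 296.1
  A: 0 + 1(296.1) = 296.1

296 kmol/h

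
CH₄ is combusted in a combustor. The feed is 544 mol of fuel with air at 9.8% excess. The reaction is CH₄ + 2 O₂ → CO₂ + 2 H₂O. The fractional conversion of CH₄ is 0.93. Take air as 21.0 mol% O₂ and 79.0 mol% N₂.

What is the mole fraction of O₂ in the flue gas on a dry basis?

0.035

Stoichiometric O₂ = 2 × 544 = 1088 mol; O₂ fed = 1088 × 1.098 = 1195 mol.
N₂ fed = 1195 × 79/21 = 4494 mol.
Fuel reacted = 0.93 × 544 → ξ = 505.9 mol.
Outlet (n = n₀ + ν ξ):
  CH₄: 544 − 1(505.9) = 38.08
  O₂: 1195 − 2(505.9) = 182.8
  N₂: 4494 (inert)
  CO₂: 0 + 1(505.9) = 505.9
  H₂O: 0 + 2(505.9) = 1012
Dry total = 5221 mol; y_O₂ (dry) = 182.8 / 5221 = 0.03501.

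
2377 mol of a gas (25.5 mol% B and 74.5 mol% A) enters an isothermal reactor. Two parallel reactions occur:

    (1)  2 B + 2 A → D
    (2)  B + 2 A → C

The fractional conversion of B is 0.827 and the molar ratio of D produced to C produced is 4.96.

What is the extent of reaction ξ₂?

Conversion of B: B consumed = 0.827 × 606.1 = 501.3 mol = 2ξ₁ + 1ξ₂.
Selectivity: 1ξ₁ / (1ξ₂) = 4.96 → ξ₁ = 4.96 ξ₂.
Substitute: (2·4.96 + 1) ξ₂ = 501.3 → ξ₂ = 45.9 mol, ξ₁ = 227.7 mol.
Outlet amounts (n = n₀ + Σ ν·ξ):
  B: 606.1 − 2(227.7) − 1(45.9) = 104.9
  A: 1771 − 2(227.7) − 2(45.9) = 1224
  D: 0 + 1(227.7) = 227.7
  C: 0 + 1(45.9) = 45.9

ξ₂ = 45.9 mol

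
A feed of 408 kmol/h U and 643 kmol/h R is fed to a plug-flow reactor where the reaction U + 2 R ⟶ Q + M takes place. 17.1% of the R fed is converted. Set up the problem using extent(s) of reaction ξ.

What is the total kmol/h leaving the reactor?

R reacted = 0.171 × 643 = 110 kmol/h; ν_R = −2, so ξ = 110/2 = 54.98 kmol/h.
Outlet amounts (n = n₀ + ν ξ):
  U: 408 − 1(54.98) = 353
  R: 643 − 2(54.98) = 533
  Q: 0 + 1(54.98) = 54.98
  M: 0 + 1(54.98) = 54.98
Total out = 353 + 533 + 54.98 + 54.98 = 996 kmol/h.

996 kmol/h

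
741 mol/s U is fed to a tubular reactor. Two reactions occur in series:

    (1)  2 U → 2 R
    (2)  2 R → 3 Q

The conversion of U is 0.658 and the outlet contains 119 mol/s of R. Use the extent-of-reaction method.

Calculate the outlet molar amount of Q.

Conversion of U: U consumed = 2ξ₁ = 0.658 × 741 → ξ₁ = 243.8 mol/s.
R balance: n_R = 0 + 2ξ₁ − 2ξ₂ = 119 → ξ₂ = (2·243.8 − 119)/2 = 184.3 mol/s.
Outlet amounts (n = n₀ + Σ ν·ξ):
  U: 741 − 2(243.8) = 253.4
  R: 0 + 2(243.8) − 2(184.3) = 119
  Q: 0 + 3(184.3) = 552.9

553 mol/s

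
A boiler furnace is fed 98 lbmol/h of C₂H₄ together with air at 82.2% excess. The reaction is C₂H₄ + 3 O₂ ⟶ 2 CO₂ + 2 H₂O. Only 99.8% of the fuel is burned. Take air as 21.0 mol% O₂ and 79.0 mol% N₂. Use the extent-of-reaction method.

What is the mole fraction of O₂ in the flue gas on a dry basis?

0.0988

Stoichiometric O₂ = 3 × 98 = 294 lbmol/h; O₂ fed = 294 × 1.822 = 535.7 lbmol/h.
N₂ fed = 535.7 × 79/21 = 2015 lbmol/h.
Fuel reacted = 0.998 × 98 → ξ = 97.8 lbmol/h.
Outlet (n = n₀ + ν ξ):
  C₂H₄: 98 − 1(97.8) = 0.196
  O₂: 535.7 − 3(97.8) = 242.3
  N₂: 2015 (inert)
  CO₂: 0 + 2(97.8) = 195.6
  H₂O: 0 + 2(97.8) = 195.6
Dry total = 2453 lbmol/h; y_O₂ (dry) = 242.3 / 2453 = 0.09875.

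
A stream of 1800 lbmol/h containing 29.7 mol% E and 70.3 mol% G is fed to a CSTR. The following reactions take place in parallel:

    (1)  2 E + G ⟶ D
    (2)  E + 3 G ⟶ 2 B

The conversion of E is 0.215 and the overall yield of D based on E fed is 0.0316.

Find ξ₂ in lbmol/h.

Yield of D: 1ξ₁ / 534.6 = 0.0316 → ξ₁ = 16.89 lbmol/h.
Conversion of E: 2ξ₁ + 1ξ₂ = 0.215 × 534.6 = 114.9 → ξ₂ = 81.15 lbmol/h.
Outlet amounts (n = n₀ + Σ ν·ξ):
  E: 534.6 − 2(16.89) − 1(81.15) = 419.7
  G: 1265 − 1(16.89) − 3(81.15) = 1005
  D: 0 + 1(16.89) = 16.89
  B: 0 + 2(81.15) = 162.3

ξ₂ = 81.2 lbmol/h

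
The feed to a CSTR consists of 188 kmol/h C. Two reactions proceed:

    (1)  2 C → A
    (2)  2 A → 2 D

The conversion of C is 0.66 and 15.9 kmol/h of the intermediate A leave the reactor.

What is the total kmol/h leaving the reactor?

126 kmol/h

Conversion of C: C consumed = 2ξ₁ = 0.66 × 188 → ξ₁ = 62.04 kmol/h.
A balance: n_A = 0 + 1ξ₁ − 2ξ₂ = 15.9 → ξ₂ = (1·62.04 − 15.9)/2 = 23.07 kmol/h.
Outlet amounts (n = n₀ + Σ ν·ξ):
  C: 188 − 2(62.04) = 63.92
  A: 0 + 1(62.04) − 2(23.07) = 15.9
  D: 0 + 2(23.07) = 46.14
Total out = 63.92 + 15.9 + 46.14 = 126 kmol/h.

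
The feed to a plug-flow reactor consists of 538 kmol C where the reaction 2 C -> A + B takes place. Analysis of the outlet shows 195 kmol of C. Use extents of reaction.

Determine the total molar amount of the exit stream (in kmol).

538 kmol

For C: n = n₀ − 2ξ → 195 = 538 − 2ξ, giving ξ = 171.5 kmol.
Outlet amounts (n = n₀ + ν ξ):
  C: 538 − 2(171.5) = 195
  A: 0 + 1(171.5) = 171.5
  B: 0 + 1(171.5) = 171.5
Total out = 195 + 171.5 + 171.5 = 538 kmol.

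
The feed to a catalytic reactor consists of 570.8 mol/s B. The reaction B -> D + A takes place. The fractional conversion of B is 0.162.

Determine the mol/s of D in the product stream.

B reacted = 0.162 × 570.8 = 92.47 mol/s; ν_B = −1, so ξ = 92.47/1 = 92.47 mol/s.
Outlet amounts (n = n₀ + ν ξ):
  B: 570.8 − 1(92.47) = 478.3
  D: 0 + 1(92.47) = 92.47
  A: 0 + 1(92.47) = 92.47

92.5 mol/s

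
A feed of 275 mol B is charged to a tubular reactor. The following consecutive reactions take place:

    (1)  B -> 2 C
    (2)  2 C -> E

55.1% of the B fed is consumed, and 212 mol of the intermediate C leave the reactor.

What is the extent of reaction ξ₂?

Conversion of B: B consumed = 1ξ₁ = 0.551 × 275 → ξ₁ = 151.5 mol.
C balance: n_C = 0 + 2ξ₁ − 2ξ₂ = 212 → ξ₂ = (2·151.5 − 212)/2 = 45.53 mol.
Outlet amounts (n = n₀ + Σ ν·ξ):
  B: 275 − 1(151.5) = 123.5
  C: 0 + 2(151.5) − 2(45.53) = 212
  E: 0 + 1(45.53) = 45.53

ξ₂ = 45.5 mol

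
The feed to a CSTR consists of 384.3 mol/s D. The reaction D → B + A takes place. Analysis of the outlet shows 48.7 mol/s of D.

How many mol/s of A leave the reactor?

For D: n = n₀ − 1ξ → 48.7 = 384.3 − 1ξ, giving ξ = 335.6 mol/s.
Outlet amounts (n = n₀ + ν ξ):
  D: 384.3 − 1(335.6) = 48.7
  B: 0 + 1(335.6) = 335.6
  A: 0 + 1(335.6) = 335.6

336 mol/s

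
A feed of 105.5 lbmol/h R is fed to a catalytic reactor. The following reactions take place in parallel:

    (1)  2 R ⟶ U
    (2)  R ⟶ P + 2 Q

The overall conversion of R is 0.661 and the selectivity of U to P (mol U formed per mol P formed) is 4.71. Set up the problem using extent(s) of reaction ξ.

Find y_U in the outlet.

0.361

Conversion of R: R consumed = 0.661 × 105.5 = 69.74 lbmol/h = 2ξ₁ + 1ξ₂.
Selectivity: 1ξ₁ / (1ξ₂) = 4.71 → ξ₁ = 4.71 ξ₂.
Substitute: (2·4.71 + 1) ξ₂ = 69.74 → ξ₂ = 6.692 lbmol/h, ξ₁ = 31.52 lbmol/h.
Outlet amounts (n = n₀ + Σ ν·ξ):
  R: 105.5 − 2(31.52) − 1(6.692) = 35.76
  U: 0 + 1(31.52) = 31.52
  P: 0 + 1(6.692) = 6.692
  Q: 0 + 2(6.692) = 13.38
Total out = 87.36 lbmol/h; y_U = 31.52 / 87.36 = 0.3608.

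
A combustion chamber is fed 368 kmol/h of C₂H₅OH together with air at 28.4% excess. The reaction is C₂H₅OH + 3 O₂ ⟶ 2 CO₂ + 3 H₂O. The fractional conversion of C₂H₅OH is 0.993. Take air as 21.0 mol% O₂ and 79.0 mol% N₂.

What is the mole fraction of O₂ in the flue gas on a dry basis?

Stoichiometric O₂ = 3 × 368 = 1104 kmol/h; O₂ fed = 1104 × 1.284 = 1418 kmol/h.
N₂ fed = 1418 × 79/21 = 5333 kmol/h.
Fuel reacted = 0.993 × 368 → ξ = 365.4 kmol/h.
Outlet (n = n₀ + ν ξ):
  C₂H₅OH: 368 − 1(365.4) = 2.576
  O₂: 1418 − 3(365.4) = 321.3
  N₂: 5333 (inert)
  CO₂: 0 + 2(365.4) = 730.8
  H₂O: 0 + 3(365.4) = 1096
Dry total = 6387 kmol/h; y_O₂ (dry) = 321.3 / 6387 = 0.0503.

0.0503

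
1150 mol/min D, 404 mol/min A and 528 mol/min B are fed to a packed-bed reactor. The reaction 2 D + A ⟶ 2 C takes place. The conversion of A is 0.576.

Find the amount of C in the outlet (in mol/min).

A reacted = 0.576 × 404 = 232.7 mol/min; ν_A = −1, so ξ = 232.7/1 = 232.7 mol/min.
Outlet amounts (n = n₀ + ν ξ):
  D: 1150 − 2(232.7) = 684.6
  A: 404 − 1(232.7) = 171.3
  C: 0 + 2(232.7) = 465.4
  B: 528 (inert)

465 mol/min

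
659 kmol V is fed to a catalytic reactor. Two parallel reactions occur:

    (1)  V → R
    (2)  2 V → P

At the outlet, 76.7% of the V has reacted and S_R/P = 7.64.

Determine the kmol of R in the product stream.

Conversion of V: V consumed = 0.767 × 659 = 505.5 kmol = 1ξ₁ + 2ξ₂.
Selectivity: 1ξ₁ / (1ξ₂) = 7.64 → ξ₁ = 7.64 ξ₂.
Substitute: (1·7.64 + 2) ξ₂ = 505.5 → ξ₂ = 52.43 kmol, ξ₁ = 400.6 kmol.
Outlet amounts (n = n₀ + Σ ν·ξ):
  V: 659 − 1(400.6) − 2(52.43) = 153.5
  R: 0 + 1(400.6) = 400.6
  P: 0 + 1(52.43) = 52.43

401 kmol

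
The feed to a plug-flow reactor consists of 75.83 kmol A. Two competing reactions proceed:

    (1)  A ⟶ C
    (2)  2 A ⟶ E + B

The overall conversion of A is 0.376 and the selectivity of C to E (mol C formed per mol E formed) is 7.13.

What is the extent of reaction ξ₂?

Conversion of A: A consumed = 0.376 × 75.83 = 28.51 kmol = 1ξ₁ + 2ξ₂.
Selectivity: 1ξ₁ / (1ξ₂) = 7.13 → ξ₁ = 7.13 ξ₂.
Substitute: (1·7.13 + 2) ξ₂ = 28.51 → ξ₂ = 3.123 kmol, ξ₁ = 22.27 kmol.
Outlet amounts (n = n₀ + Σ ν·ξ):
  A: 75.83 − 1(22.27) − 2(3.123) = 47.32
  C: 0 + 1(22.27) = 22.27
  E: 0 + 1(3.123) = 3.123
  B: 0 + 1(3.123) = 3.123

ξ₂ = 3.12 kmol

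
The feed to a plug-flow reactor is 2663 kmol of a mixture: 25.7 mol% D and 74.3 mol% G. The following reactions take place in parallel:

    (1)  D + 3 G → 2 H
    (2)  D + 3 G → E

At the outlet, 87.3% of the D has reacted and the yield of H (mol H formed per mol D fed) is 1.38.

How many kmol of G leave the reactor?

Yield of H: 2ξ₁ / 684.4 = 1.38 → ξ₁ = 472.2 kmol.
Conversion of D: 1ξ₁ + 1ξ₂ = 0.873 × 684.4 = 597.5 → ξ₂ = 125.2 kmol.
Outlet amounts (n = n₀ + Σ ν·ξ):
  D: 684.4 − 1(472.2) − 1(125.2) = 86.92
  G: 1979 − 3(472.2) − 3(125.2) = 186.2
  H: 0 + 2(472.2) = 944.5
  E: 0 + 1(125.2) = 125.2

186 kmol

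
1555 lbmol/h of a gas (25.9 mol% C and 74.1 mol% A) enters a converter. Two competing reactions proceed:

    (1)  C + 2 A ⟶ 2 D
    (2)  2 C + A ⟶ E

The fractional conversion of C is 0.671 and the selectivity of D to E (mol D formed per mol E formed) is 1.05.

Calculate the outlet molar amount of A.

Conversion of C: C consumed = 0.671 × 402.7 = 270.2 lbmol/h = 1ξ₁ + 2ξ₂.
Selectivity: 2ξ₁ / (1ξ₂) = 1.05 → ξ₁ = 0.525 ξ₂.
Substitute: (1·0.525 + 2) ξ₂ = 270.2 → ξ₂ = 107 lbmol/h, ξ₁ = 56.19 lbmol/h.
Outlet amounts (n = n₀ + Σ ν·ξ):
  C: 402.7 − 1(56.19) − 2(107) = 132.5
  A: 1152 − 2(56.19) − 1(107) = 932.9
  D: 0 + 2(56.19) = 112.4
  E: 0 + 1(107) = 107

933 lbmol/h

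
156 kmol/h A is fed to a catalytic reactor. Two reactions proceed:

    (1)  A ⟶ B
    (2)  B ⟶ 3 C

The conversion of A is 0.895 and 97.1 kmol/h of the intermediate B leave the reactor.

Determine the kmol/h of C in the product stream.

128 kmol/h

Conversion of A: A consumed = 1ξ₁ = 0.895 × 156 → ξ₁ = 139.6 kmol/h.
B balance: n_B = 0 + 1ξ₁ − 1ξ₂ = 97.1 → ξ₂ = (1·139.6 − 97.1)/1 = 42.52 kmol/h.
Outlet amounts (n = n₀ + Σ ν·ξ):
  A: 156 − 1(139.6) = 16.38
  B: 0 + 1(139.6) − 1(42.52) = 97.1
  C: 0 + 3(42.52) = 127.6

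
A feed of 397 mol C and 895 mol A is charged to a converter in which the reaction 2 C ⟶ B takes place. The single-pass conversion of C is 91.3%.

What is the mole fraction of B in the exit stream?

C reacted = 0.913 × 397 = 362.5 mol; ν_C = −2, so ξ = 362.5/2 = 181.2 mol.
Outlet amounts (n = n₀ + ν ξ):
  C: 397 − 2(181.2) = 34.54
  B: 0 + 1(181.2) = 181.2
  A: 895 (inert)
Total out = 1111 mol; y_B = 181.2 / 1111 = 0.1632.

0.163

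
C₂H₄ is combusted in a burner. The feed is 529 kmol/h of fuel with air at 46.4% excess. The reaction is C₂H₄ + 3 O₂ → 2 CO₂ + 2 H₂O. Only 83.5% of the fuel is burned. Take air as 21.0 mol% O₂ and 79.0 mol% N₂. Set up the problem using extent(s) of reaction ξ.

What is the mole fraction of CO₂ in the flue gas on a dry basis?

Stoichiometric O₂ = 3 × 529 = 1587 kmol/h; O₂ fed = 1587 × 1.464 = 2323 kmol/h.
N₂ fed = 2323 × 79/21 = 8740 kmol/h.
Fuel reacted = 0.835 × 529 → ξ = 441.7 kmol/h.
Outlet (n = n₀ + ν ξ):
  C₂H₄: 529 − 1(441.7) = 87.29
  O₂: 2323 − 3(441.7) = 998.2
  N₂: 8740 (inert)
  CO₂: 0 + 2(441.7) = 883.4
  H₂O: 0 + 2(441.7) = 883.4
Dry total = 10710 kmol/h; y_CO₂ (dry) = 883.4 / 10710 = 0.08249.

0.0825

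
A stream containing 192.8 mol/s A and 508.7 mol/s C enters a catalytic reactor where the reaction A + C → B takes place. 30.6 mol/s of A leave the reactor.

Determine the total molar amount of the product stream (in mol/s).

539 mol/s

For A: n = n₀ − 1ξ → 30.6 = 192.8 − 1ξ, giving ξ = 162.2 mol/s.
Outlet amounts (n = n₀ + ν ξ):
  A: 192.8 − 1(162.2) = 30.6
  C: 508.7 − 1(162.2) = 346.5
  B: 0 + 1(162.2) = 162.2
Total out = 30.6 + 346.5 + 162.2 = 539.3 mol/s.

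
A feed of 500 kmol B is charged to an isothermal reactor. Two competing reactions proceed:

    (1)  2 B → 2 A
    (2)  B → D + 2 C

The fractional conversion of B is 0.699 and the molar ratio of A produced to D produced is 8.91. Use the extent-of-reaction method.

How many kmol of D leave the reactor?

Conversion of B: B consumed = 0.699 × 500 = 349.5 kmol = 2ξ₁ + 1ξ₂.
Selectivity: 2ξ₁ / (1ξ₂) = 8.91 → ξ₁ = 4.455 ξ₂.
Substitute: (2·4.455 + 1) ξ₂ = 349.5 → ξ₂ = 35.27 kmol, ξ₁ = 157.1 kmol.
Outlet amounts (n = n₀ + Σ ν·ξ):
  B: 500 − 2(157.1) − 1(35.27) = 150.5
  A: 0 + 2(157.1) = 314.2
  D: 0 + 1(35.27) = 35.27
  C: 0 + 2(35.27) = 70.53

35.3 kmol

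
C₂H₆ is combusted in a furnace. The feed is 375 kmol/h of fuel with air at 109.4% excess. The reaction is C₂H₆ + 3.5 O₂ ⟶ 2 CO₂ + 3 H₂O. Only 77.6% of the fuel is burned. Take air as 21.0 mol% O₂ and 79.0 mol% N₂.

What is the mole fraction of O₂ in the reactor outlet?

Stoichiometric O₂ = 3.5 × 375 = 1312 kmol/h; O₂ fed = 1312 × 2.094 = 2748 kmol/h.
N₂ fed = 2748 × 79/21 = 10340 kmol/h.
Fuel reacted = 0.776 × 375 → ξ = 291 kmol/h.
Outlet (n = n₀ + ν ξ):
  C₂H₆: 375 − 1(291) = 84
  O₂: 2748 − 3.5(291) = 1730
  N₂: 10340 (inert)
  CO₂: 0 + 2(291) = 582
  H₂O: 0 + 3(291) = 873
Total out = 13610 kmol/h; y_O₂ = 1730 / 13610 = 0.1271.

0.127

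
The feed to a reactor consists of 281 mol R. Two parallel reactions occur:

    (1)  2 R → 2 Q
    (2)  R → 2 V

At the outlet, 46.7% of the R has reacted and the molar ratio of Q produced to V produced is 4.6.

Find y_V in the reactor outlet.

Conversion of R: R consumed = 0.467 × 281 = 131.2 mol = 2ξ₁ + 1ξ₂.
Selectivity: 2ξ₁ / (2ξ₂) = 4.6 → ξ₁ = 4.6 ξ₂.
Substitute: (2·4.6 + 1) ξ₂ = 131.2 → ξ₂ = 12.87 mol, ξ₁ = 59.18 mol.
Outlet amounts (n = n₀ + Σ ν·ξ):
  R: 281 − 2(59.18) − 1(12.87) = 149.8
  Q: 0 + 2(59.18) = 118.4
  V: 0 + 2(12.87) = 25.73
Total out = 293.9 mol; y_V = 25.73 / 293.9 = 0.08756.

0.0876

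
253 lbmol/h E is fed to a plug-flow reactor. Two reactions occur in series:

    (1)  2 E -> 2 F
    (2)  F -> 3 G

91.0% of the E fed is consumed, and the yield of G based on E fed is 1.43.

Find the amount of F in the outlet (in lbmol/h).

110 lbmol/h

Conversion of E: E consumed = 2ξ₁ = 0.91 × 253 → ξ₁ = 115.1 lbmol/h.
Yield of G: 3ξ₂ / 253 = 1.43 → ξ₂ = 120.6 lbmol/h.
Outlet amounts (n = n₀ + Σ ν·ξ):
  E: 253 − 2(115.1) = 22.77
  F: 0 + 2(115.1) − 1(120.6) = 109.6
  G: 0 + 3(120.6) = 361.8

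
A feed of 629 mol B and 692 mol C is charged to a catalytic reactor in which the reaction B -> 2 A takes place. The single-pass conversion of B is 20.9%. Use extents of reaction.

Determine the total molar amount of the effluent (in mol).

1450 mol

B reacted = 0.209 × 629 = 131.5 mol; ν_B = −1, so ξ = 131.5/1 = 131.5 mol.
Outlet amounts (n = n₀ + ν ξ):
  B: 629 − 1(131.5) = 497.5
  A: 0 + 2(131.5) = 262.9
  C: 692 (inert)
Total out = 497.5 + 262.9 + 692 = 1452 mol.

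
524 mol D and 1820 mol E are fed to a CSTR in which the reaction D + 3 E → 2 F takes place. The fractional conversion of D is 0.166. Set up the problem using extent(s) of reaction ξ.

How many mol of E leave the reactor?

1560 mol

D reacted = 0.166 × 524 = 86.98 mol; ν_D = −1, so ξ = 86.98/1 = 86.98 mol.
Outlet amounts (n = n₀ + ν ξ):
  D: 524 − 1(86.98) = 437
  E: 1820 − 3(86.98) = 1559
  F: 0 + 2(86.98) = 174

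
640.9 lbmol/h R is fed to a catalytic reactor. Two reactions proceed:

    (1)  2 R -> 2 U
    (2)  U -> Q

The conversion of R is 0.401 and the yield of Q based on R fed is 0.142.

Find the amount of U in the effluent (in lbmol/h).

Conversion of R: R consumed = 2ξ₁ = 0.401 × 640.9 → ξ₁ = 128.5 lbmol/h.
Yield of Q: 1ξ₂ / 640.9 = 0.142 → ξ₂ = 91.01 lbmol/h.
Outlet amounts (n = n₀ + Σ ν·ξ):
  R: 640.9 − 2(128.5) = 383.9
  U: 0 + 2(128.5) − 1(91.01) = 166
  Q: 0 + 1(91.01) = 91.01

166 lbmol/h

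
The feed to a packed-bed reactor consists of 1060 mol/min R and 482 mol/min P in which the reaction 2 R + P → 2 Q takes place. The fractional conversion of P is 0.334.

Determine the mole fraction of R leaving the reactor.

P reacted = 0.334 × 482 = 161 mol/min; ν_P = −1, so ξ = 161/1 = 161 mol/min.
Outlet amounts (n = n₀ + ν ξ):
  R: 1060 − 2(161) = 738
  P: 482 − 1(161) = 321
  Q: 0 + 2(161) = 322
Total out = 1381 mol/min; y_R = 738 / 1381 = 0.5344.

0.534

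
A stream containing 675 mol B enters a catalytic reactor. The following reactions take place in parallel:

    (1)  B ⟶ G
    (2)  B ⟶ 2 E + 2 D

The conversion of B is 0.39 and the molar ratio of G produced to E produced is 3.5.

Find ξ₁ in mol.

Conversion of B: B consumed = 0.39 × 675 = 263.2 mol = 1ξ₁ + 1ξ₂.
Selectivity: 1ξ₁ / (2ξ₂) = 3.5 → ξ₁ = 7 ξ₂.
Substitute: (1·7 + 1) ξ₂ = 263.2 → ξ₂ = 32.91 mol, ξ₁ = 230.3 mol.
Outlet amounts (n = n₀ + Σ ν·ξ):
  B: 675 − 1(230.3) − 1(32.91) = 411.8
  G: 0 + 1(230.3) = 230.3
  E: 0 + 2(32.91) = 65.81
  D: 0 + 2(32.91) = 65.81

ξ₁ = 230 mol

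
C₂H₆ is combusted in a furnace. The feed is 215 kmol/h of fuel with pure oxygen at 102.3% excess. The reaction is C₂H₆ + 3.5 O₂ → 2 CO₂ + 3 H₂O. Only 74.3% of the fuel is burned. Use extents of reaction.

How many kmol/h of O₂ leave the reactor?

963 kmol/h

Stoichiometric O₂ = 3.5 × 215 = 752.5 kmol/h; O₂ fed = 752.5 × 2.023 = 1522 kmol/h.
Fuel reacted = 0.743 × 215 → ξ = 159.7 kmol/h.
Outlet (n = n₀ + ν ξ):
  C₂H₆: 215 − 1(159.7) = 55.25
  O₂: 1522 − 3.5(159.7) = 963.2
  CO₂: 0 + 2(159.7) = 319.5
  H₂O: 0 + 3(159.7) = 479.2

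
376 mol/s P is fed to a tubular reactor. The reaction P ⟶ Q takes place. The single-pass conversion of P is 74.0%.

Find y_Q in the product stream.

P reacted = 0.74 × 376 = 278.2 mol/s; ν_P = −1, so ξ = 278.2/1 = 278.2 mol/s.
Outlet amounts (n = n₀ + ν ξ):
  P: 376 − 1(278.2) = 97.76
  Q: 0 + 1(278.2) = 278.2
Total out = 376 mol/s; y_Q = 278.2 / 376 = 0.74.

0.74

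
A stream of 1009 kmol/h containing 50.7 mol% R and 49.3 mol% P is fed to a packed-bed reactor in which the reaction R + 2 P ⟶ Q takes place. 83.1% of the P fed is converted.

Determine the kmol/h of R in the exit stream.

305 kmol/h

P reacted = 0.831 × 497.4 = 413.4 kmol/h; ν_P = −2, so ξ = 413.4/2 = 206.7 kmol/h.
Outlet amounts (n = n₀ + ν ξ):
  R: 511.6 − 1(206.7) = 304.9
  P: 497.4 − 2(206.7) = 84.07
  Q: 0 + 1(206.7) = 206.7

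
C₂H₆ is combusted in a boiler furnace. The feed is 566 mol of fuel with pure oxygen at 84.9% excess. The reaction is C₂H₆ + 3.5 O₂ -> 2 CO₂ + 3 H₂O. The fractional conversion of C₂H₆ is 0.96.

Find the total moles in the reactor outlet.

Stoichiometric O₂ = 3.5 × 566 = 1981 mol; O₂ fed = 1981 × 1.849 = 3663 mol.
Fuel reacted = 0.96 × 566 → ξ = 543.4 mol.
Outlet (n = n₀ + ν ξ):
  C₂H₆: 566 − 1(543.4) = 22.64
  O₂: 3663 − 3.5(543.4) = 1761
  CO₂: 0 + 2(543.4) = 1087
  H₂O: 0 + 3(543.4) = 1630
Total out = 22.64 + 1761 + 1087 + 1630 = 4501 mol.

4500 mol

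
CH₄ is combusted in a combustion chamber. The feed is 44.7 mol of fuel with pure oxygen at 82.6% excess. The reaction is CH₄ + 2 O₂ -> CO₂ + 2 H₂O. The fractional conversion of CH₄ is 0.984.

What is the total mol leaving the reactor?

Stoichiometric O₂ = 2 × 44.7 = 89.4 mol; O₂ fed = 89.4 × 1.826 = 163.2 mol.
Fuel reacted = 0.984 × 44.7 → ξ = 43.98 mol.
Outlet (n = n₀ + ν ξ):
  CH₄: 44.7 − 1(43.98) = 0.7152
  O₂: 163.2 − 2(43.98) = 75.27
  CO₂: 0 + 1(43.98) = 43.98
  H₂O: 0 + 2(43.98) = 87.97
Total out = 0.7152 + 75.27 + 43.98 + 87.97 = 207.9 mol.

208 mol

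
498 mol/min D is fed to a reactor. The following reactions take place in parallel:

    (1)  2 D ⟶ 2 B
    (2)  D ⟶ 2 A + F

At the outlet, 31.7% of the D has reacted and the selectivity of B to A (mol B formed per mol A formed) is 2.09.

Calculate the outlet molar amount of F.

Conversion of D: D consumed = 0.317 × 498 = 157.9 mol/min = 2ξ₁ + 1ξ₂.
Selectivity: 2ξ₁ / (2ξ₂) = 2.09 → ξ₁ = 2.09 ξ₂.
Substitute: (2·2.09 + 1) ξ₂ = 157.9 → ξ₂ = 30.48 mol/min, ξ₁ = 63.69 mol/min.
Outlet amounts (n = n₀ + Σ ν·ξ):
  D: 498 − 2(63.69) − 1(30.48) = 340.1
  B: 0 + 2(63.69) = 127.4
  A: 0 + 2(30.48) = 60.95
  F: 0 + 1(30.48) = 30.48

30.5 mol/min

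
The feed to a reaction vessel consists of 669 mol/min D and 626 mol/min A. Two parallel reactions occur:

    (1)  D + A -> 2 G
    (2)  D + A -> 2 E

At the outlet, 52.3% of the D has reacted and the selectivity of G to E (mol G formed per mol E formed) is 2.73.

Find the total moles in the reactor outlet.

Conversion of D: D consumed = 0.523 × 669 = 349.9 mol/min = 1ξ₁ + 1ξ₂.
Selectivity: 2ξ₁ / (2ξ₂) = 2.73 → ξ₁ = 2.73 ξ₂.
Substitute: (1·2.73 + 1) ξ₂ = 349.9 → ξ₂ = 93.8 mol/min, ξ₁ = 256.1 mol/min.
Outlet amounts (n = n₀ + Σ ν·ξ):
  D: 669 − 1(256.1) − 1(93.8) = 319.1
  A: 626 − 1(256.1) − 1(93.8) = 276.1
  G: 0 + 2(256.1) = 512.2
  E: 0 + 2(93.8) = 187.6
Total out = 319.1 + 276.1 + 512.2 + 187.6 = 1295 mol/min.

1300 mol/min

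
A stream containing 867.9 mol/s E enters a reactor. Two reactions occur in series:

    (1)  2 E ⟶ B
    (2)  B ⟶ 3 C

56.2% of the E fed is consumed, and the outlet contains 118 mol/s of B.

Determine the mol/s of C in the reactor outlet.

Conversion of E: E consumed = 2ξ₁ = 0.562 × 867.9 → ξ₁ = 243.9 mol/s.
B balance: n_B = 0 + 1ξ₁ − 1ξ₂ = 118 → ξ₂ = (1·243.9 − 118)/1 = 125.9 mol/s.
Outlet amounts (n = n₀ + Σ ν·ξ):
  E: 867.9 − 2(243.9) = 380.1
  B: 0 + 1(243.9) − 1(125.9) = 118
  C: 0 + 3(125.9) = 377.6

378 mol/s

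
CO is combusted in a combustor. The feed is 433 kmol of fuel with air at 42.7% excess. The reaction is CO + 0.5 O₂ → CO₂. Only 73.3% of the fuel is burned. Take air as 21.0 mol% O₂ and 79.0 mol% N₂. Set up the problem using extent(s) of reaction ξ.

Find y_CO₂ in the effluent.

0.182

Stoichiometric O₂ = 0.5 × 433 = 216.5 kmol; O₂ fed = 216.5 × 1.427 = 308.9 kmol.
N₂ fed = 308.9 × 79/21 = 1162 kmol.
Fuel reacted = 0.733 × 433 → ξ = 317.4 kmol.
Outlet (n = n₀ + ν ξ):
  CO: 433 − 1(317.4) = 115.6
  O₂: 308.9 − 0.5(317.4) = 150.3
  N₂: 1162 (inert)
  CO₂: 0 + 1(317.4) = 317.4
Total out = 1745 kmol; y_CO₂ = 317.4 / 1745 = 0.1818.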